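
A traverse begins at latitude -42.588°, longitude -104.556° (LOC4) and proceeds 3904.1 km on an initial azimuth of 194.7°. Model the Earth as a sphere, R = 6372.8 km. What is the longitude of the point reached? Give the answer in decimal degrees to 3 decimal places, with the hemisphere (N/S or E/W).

137.408°W

δ = d/R = 3904.1/6372.8 = 0.612619 rad
φ₂ = arcsin(sin φ₁ cos δ + cos φ₁ sin δ cos θ)
   = arcsin(-0.67672·0.81814 + 0.73624·0.57501·-0.96727) = -74.39641°
λ₂ = λ₁ + atan2(sin θ sin δ cos φ₁, cos δ − sin φ₁ sin φ₂) = -137.40801°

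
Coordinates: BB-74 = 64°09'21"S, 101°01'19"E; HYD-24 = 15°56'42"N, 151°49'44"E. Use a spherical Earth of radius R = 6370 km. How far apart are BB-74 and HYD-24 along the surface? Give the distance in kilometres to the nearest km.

9894 km

BB-74: φ = -64.15583°, λ = +101.02194°
HYD-24: φ = +15.94500°, λ = +151.82889°
Δφ = 80.1008°,  Δλ = 50.8069°
a = sin²(Δφ/2) + cos φ₁ cos φ₂ sin²(Δλ/2) = 0.491180
c = 2·arcsin(√a) = 1.553156 rad = 88.9893°
d = R·c = 6370 × 1.553156 = 9893.6 km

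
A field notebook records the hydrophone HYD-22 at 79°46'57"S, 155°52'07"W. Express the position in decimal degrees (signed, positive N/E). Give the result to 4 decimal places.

lat: 79.7825° S → -79.7825°
lon: 155.8686° W → -155.8686°

-79.7825°, -155.8686°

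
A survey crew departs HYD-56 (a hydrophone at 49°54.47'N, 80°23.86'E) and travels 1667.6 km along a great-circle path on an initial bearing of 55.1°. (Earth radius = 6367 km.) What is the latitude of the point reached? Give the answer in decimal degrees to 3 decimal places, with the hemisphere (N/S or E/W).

56.546°N

HYD-56: φ = +49.90783°, λ = +80.39767°
δ = d/R = 1667.6/6367 = 0.261913 rad
φ₂ = arcsin(sin φ₁ cos δ + cos φ₁ sin δ cos θ)
   = arcsin(0.76501·0.96590 + 0.64402·0.25893·0.57215) = 56.54594°
λ₂ = λ₁ + atan2(sin θ sin δ cos φ₁, cos δ − sin φ₁ sin φ₂) = 103.05522°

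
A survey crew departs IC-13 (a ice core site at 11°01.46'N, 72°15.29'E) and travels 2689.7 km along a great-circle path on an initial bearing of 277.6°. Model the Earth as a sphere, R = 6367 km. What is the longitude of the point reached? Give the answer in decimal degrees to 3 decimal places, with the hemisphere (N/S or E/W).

47.588°E

IC-13: φ = +11.02433°, λ = +72.25483°
δ = d/R = 2689.7/6367 = 0.422444 rad
φ₂ = arcsin(sin φ₁ cos δ + cos φ₁ sin δ cos θ)
   = arcsin(0.19123·0.91209 + 0.98155·0.40999·0.13226) = 13.15807°
λ₂ = λ₁ + atan2(sin θ sin δ cos φ₁, cos δ − sin φ₁ sin φ₂) = 47.58767°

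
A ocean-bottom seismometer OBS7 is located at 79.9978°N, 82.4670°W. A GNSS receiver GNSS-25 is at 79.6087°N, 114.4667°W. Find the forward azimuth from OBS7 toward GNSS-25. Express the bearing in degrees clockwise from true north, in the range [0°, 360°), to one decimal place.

Δλ = -31.9997°
y = sin Δλ · cos φ₂ = -0.095581
x = cos φ₁ sin φ₂ − sin φ₁ cos φ₂ cos Δλ = 0.020199
θ = atan2(y, x) = -78.0670° → 281.9330° (mod 360°)

281.9°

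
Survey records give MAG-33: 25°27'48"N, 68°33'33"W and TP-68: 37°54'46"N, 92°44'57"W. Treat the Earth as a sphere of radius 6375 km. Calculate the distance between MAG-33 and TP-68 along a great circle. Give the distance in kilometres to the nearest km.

MAG-33: φ = +25.46333°, λ = -68.55917°
TP-68: φ = +37.91278°, λ = -92.74917°
Δφ = 12.4494°,  Δλ = -24.1900°
a = sin²(Δφ/2) + cos φ₁ cos φ₂ sin²(Δλ/2) = 0.043030
c = 2·arcsin(√a) = 0.417908 rad = 23.9444°
d = R·c = 6375 × 0.417908 = 2664.2 km

2664 km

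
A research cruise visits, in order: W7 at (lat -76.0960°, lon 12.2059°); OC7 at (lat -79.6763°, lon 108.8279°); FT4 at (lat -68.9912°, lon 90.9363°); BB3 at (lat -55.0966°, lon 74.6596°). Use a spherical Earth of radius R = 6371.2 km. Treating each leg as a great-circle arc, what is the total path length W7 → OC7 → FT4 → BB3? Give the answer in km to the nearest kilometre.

W7→OC7: c = 0.317499 rad, d = 2022.85 km
OC7→FT4: c = 0.202564 rad, d = 1290.58 km
FT4→BB3: c = 0.274662 rad, d = 1749.92 km
Total = 2022.85 + 1290.58 + 1749.92 = 5063.35 km

5063 km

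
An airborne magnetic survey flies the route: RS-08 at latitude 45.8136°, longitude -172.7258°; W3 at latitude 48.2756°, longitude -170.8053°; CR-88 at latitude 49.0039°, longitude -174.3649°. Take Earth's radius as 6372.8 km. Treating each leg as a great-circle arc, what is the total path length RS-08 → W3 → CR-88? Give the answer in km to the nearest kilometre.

RS-08→W3: c = 0.048659 rad, d = 310.10 km
W3→CR-88: c = 0.042971 rad, d = 273.84 km
Total = 310.10 + 273.84 = 583.94 km

584 km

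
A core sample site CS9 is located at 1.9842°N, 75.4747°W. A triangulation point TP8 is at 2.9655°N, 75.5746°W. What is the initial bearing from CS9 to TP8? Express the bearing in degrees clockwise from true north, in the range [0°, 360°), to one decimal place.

354.2°

Δλ = -0.0999°
y = sin Δλ · cos φ₂ = -0.001741
x = cos φ₁ sin φ₂ − sin φ₁ cos φ₂ cos Δλ = 0.017126
θ = atan2(y, x) = -5.8054° → 354.1946° (mod 360°)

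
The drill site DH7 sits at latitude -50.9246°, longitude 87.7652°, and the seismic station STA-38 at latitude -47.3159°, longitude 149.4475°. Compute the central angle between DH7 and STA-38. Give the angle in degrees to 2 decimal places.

Δφ = 3.6087°,  Δλ = 61.6823°
a = sin²(Δφ/2) + cos φ₁ cos φ₂ sin²(Δλ/2) = 0.113306
c = 2·arcsin(√a) = 0.686628 rad = 39.3409°

39.34°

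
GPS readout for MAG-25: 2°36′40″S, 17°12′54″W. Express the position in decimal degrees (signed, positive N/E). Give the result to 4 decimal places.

-2.6111°, -17.2150°

lat: 2.6111° S → -2.6111°
lon: 17.2150° W → -17.2150°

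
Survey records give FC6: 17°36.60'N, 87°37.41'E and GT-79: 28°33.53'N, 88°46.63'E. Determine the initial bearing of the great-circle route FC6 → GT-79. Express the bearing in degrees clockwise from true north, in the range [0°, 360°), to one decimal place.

5.3°

FC6: φ = +17.61000°, λ = +87.62350°
GT-79: φ = +28.55883°, λ = +88.77717°
Δλ = 1.1537°
y = sin Δλ · cos φ₂ = 0.017684
x = cos φ₁ sin φ₂ − sin φ₁ cos φ₂ cos Δλ = 0.189986
θ = atan2(y, x) = 5.3178° → 5.3178° (mod 360°)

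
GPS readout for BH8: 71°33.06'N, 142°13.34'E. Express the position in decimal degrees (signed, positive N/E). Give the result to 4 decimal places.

+71.5510°, +142.2223°

lat: 71.5510° N → +71.5510°
lon: 142.2223° E → +142.2223°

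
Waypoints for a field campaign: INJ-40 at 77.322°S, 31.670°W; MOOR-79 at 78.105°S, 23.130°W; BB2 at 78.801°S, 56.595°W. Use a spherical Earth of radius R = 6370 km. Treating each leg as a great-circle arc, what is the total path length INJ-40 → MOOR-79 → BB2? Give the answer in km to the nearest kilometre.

958 km

INJ-40→MOOR-79: c = 0.034497 rad, d = 219.74 km
MOOR-79→BB2: c = 0.115911 rad, d = 738.35 km
Total = 219.74 + 738.35 = 958.10 km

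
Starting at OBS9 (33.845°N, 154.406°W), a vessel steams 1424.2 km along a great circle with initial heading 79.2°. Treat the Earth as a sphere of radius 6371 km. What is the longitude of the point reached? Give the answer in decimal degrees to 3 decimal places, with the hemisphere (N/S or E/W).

138.935°W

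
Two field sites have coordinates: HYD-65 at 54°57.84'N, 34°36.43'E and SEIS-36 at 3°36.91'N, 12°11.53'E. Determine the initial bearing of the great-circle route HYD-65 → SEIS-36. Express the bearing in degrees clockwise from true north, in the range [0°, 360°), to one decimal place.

207.9°

HYD-65: φ = +54.96400°, λ = +34.60717°
SEIS-36: φ = +3.61517°, λ = +12.19217°
Δλ = -22.4150°
y = sin Δλ · cos φ₂ = -0.380554
x = cos φ₁ sin φ₂ − sin φ₁ cos φ₂ cos Δλ = -0.719223
θ = atan2(y, x) = -152.1159° → 207.8841° (mod 360°)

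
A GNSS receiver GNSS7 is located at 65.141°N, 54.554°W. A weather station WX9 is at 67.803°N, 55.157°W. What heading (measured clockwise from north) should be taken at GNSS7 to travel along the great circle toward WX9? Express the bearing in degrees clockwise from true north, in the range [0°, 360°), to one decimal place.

Δλ = -0.6030°
y = sin Δλ · cos φ₂ = -0.003976
x = cos φ₁ sin φ₂ − sin φ₁ cos φ₂ cos Δλ = 0.046463
θ = atan2(y, x) = -4.8910° → 355.1090° (mod 360°)

355.1°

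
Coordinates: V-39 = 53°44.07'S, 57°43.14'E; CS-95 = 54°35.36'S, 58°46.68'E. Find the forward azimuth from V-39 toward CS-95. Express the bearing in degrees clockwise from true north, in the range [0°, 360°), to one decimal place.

144.5°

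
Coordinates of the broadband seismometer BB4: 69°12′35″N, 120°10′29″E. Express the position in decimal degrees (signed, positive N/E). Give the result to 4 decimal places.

lat: 69.2097° N → +69.2097°
lon: 120.1747° E → +120.1747°

+69.2097°, +120.1747°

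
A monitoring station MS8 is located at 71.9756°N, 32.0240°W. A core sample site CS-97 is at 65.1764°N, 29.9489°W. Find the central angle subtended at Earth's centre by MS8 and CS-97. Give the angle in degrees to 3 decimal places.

6.840°

Δφ = -6.7992°,  Δλ = 2.0751°
a = sin²(Δφ/2) + cos φ₁ cos φ₂ sin²(Δλ/2) = 0.003559
c = 2·arcsin(√a) = 0.119386 rad = 6.8403°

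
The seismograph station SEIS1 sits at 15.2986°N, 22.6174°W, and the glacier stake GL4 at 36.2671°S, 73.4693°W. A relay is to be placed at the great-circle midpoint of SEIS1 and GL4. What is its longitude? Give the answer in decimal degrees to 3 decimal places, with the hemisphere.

45.610°W

Bx = cos φ₂ cos Δλ = 0.509019,  By = cos φ₂ sin Δλ = -0.625274
φₘ = atan2(sin φ₁ + sin φ₂, √((cos φ₁ + Bx)² + By²)) = -11.56954°
λₘ = λ₁ + atan2(By, cos φ₁ + Bx) = -45.61001°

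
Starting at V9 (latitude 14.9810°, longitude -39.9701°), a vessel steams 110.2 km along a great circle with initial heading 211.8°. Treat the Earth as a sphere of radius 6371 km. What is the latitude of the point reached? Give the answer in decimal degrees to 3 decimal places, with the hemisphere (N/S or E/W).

δ = d/R = 110.2/6371 = 0.017297 rad
φ₂ = arcsin(sin φ₁ cos δ + cos φ₁ sin δ cos θ)
   = arcsin(0.25850·0.99985 + 0.96601·0.01730·-0.84989) = 14.13809°
λ₂ = λ₁ + atan2(sin θ sin δ cos φ₁, cos δ − sin φ₁ sin φ₂) = -40.50863°

14.138°N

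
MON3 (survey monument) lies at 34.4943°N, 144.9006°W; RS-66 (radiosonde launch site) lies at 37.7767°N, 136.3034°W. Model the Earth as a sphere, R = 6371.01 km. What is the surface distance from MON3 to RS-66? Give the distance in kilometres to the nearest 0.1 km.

853.5 km

Δφ = 3.2824°,  Δλ = 8.5972°
a = sin²(Δφ/2) + cos φ₁ cos φ₂ sin²(Δλ/2) = 0.004480
c = 2·arcsin(√a) = 0.133968 rad = 7.6758°
d = R·c = 6371.01 × 0.133968 = 853.5 km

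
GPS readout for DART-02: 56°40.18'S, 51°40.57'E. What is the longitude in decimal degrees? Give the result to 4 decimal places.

51.6762°E

51° + 40.57′/60 = 51 + 0.67617 = 51.6762°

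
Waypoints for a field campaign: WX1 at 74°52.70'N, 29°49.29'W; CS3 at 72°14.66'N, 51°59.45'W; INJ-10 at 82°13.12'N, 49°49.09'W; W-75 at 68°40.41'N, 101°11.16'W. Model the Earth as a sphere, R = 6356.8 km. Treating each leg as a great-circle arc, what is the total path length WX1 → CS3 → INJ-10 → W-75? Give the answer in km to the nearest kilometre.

WX1: φ = +74.87833°, λ = -29.82150°
CS3: φ = +72.24433°, λ = -51.99083°
INJ-10: φ = +82.21867°, λ = -49.81817°
W-75: φ = +68.67350°, λ = -101.18600°
WX1→CS3: c = 0.117863 rad, d = 749.23 km
CS3→INJ-10: c = 0.174256 rad, d = 1107.71 km
INJ-10→W-75: c = 0.305532 rad, d = 1942.21 km
Total = 749.23 + 1107.71 + 1942.21 = 3799.15 km

3799 km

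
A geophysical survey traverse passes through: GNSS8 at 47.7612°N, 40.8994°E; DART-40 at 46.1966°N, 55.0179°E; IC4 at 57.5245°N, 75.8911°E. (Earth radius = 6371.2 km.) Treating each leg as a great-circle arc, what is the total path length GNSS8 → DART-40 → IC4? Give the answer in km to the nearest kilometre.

2978 km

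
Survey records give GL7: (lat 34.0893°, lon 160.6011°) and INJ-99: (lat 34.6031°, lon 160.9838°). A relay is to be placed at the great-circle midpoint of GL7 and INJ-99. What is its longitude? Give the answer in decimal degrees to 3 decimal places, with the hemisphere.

160.792°E

Bx = cos φ₂ cos Δλ = 0.823087,  By = cos φ₂ sin Δλ = 0.005498
φₘ = atan2(sin φ₁ + sin φ₂, √((cos φ₁ + Bx)² + By²)) = 34.34635°
λₘ = λ₁ + atan2(By, cos φ₁ + Bx) = 160.79186°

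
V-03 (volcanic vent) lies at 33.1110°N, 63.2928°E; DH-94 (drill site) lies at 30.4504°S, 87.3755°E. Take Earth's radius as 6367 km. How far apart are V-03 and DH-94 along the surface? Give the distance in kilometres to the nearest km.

7503 km

Δφ = -63.5614°,  Δλ = 24.0827°
a = sin²(Δφ/2) + cos φ₁ cos φ₂ sin²(Δλ/2) = 0.308807
c = 2·arcsin(√a) = 1.178418 rad = 67.5184°
d = R·c = 6367 × 1.178418 = 7503.0 km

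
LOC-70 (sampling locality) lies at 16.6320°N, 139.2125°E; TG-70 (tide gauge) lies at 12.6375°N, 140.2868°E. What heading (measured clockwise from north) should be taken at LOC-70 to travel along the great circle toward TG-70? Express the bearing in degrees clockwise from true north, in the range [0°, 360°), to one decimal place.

Δλ = 1.0743°
y = sin Δλ · cos φ₂ = 0.018295
x = cos φ₁ sin φ₂ − sin φ₁ cos φ₂ cos Δλ = -0.069612
θ = atan2(y, x) = 165.2750° → 165.2750° (mod 360°)

165.3°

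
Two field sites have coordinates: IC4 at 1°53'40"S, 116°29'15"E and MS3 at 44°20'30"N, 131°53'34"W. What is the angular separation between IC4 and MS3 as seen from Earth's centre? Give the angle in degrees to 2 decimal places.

106.65°

IC4: φ = -1.89444°, λ = +116.48750°
MS3: φ = +44.34167°, λ = -131.89278°
Δφ = 46.2361°,  Δλ = 111.6197°
a = sin²(Δφ/2) + cos φ₁ cos φ₂ sin²(Δλ/2) = 0.643234
c = 2·arcsin(√a) = 1.861334 rad = 106.6466°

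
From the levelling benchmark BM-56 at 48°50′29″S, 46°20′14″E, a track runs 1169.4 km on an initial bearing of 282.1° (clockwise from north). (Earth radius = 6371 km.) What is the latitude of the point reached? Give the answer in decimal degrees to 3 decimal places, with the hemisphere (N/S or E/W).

BM-56: φ = -48.84139°, λ = +46.33722°
δ = d/R = 1169.4/6371 = 0.183550 rad
φ₂ = arcsin(sin φ₁ cos δ + cos φ₁ sin δ cos θ)
   = arcsin(-0.75289·0.98320 + 0.65815·0.18252·0.20962) = -45.64834°
λ₂ = λ₁ + atan2(sin θ sin δ cos φ₁, cos δ − sin φ₁ sin φ₂) = 31.54616°

45.648°S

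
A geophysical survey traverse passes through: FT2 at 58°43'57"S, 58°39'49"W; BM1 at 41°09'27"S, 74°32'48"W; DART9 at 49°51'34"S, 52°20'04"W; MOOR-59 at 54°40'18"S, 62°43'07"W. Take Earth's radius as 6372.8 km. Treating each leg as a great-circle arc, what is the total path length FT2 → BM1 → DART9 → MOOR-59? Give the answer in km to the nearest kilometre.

FT2: φ = -58.73250°, λ = -58.66361°
BM1: φ = -41.15750°, λ = -74.54667°
DART9: φ = -49.85944°, λ = -52.33444°
MOOR-59: φ = -54.67167°, λ = -62.71861°
FT2→BM1: c = 0.352816 rad, d = 2248.43 km
BM1→DART9: c = 0.309554 rad, d = 1972.73 km
DART9→MOOR-59: c = 0.138897 rad, d = 885.16 km
Total = 2248.43 + 1972.73 + 885.16 = 5106.32 km

5106 km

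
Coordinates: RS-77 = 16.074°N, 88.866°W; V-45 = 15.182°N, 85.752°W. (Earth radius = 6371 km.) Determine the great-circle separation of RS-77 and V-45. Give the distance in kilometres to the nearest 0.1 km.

Δφ = -0.8920°,  Δλ = 3.1140°
a = sin²(Δφ/2) + cos φ₁ cos φ₂ sin²(Δλ/2) = 0.000745
c = 2·arcsin(√a) = 0.054606 rad = 3.1287°
d = R·c = 6371 × 0.054606 = 347.9 km

347.9 km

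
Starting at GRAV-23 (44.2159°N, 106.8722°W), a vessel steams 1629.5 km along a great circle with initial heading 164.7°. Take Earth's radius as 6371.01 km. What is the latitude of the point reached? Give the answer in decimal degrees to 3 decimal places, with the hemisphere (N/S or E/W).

29.986°N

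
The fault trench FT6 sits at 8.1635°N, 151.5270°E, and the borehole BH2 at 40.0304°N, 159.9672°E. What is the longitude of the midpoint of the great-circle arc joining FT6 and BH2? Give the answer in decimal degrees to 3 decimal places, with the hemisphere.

155.207°E

Bx = cos φ₂ cos Δλ = 0.757410,  By = cos φ₂ sin Δλ = 0.112388
φₘ = atan2(sin φ₁ + sin φ₂, √((cos φ₁ + Bx)² + By²)) = 24.15403°
λₘ = λ₁ + atan2(By, cos φ₁ + Bx) = 155.20729°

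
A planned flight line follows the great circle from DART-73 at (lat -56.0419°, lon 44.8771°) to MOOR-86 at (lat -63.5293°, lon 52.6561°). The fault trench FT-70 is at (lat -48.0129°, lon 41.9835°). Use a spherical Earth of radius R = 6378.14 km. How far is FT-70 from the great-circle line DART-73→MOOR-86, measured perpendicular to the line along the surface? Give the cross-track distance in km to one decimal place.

168.2 km

δ₁₃ = central angle DART-73→FT-70 = 0.143503 rad  (haversine)
θ₁₃ = bearing DART-73→FT-70 = 346.341°,  θ₁₂ = bearing DART-73→MOOR-86 = 155.714°
dₓₜ = R·arcsin(sin δ₁₃ · sin(θ₁₃ − θ₁₂)) = 6378.14·arcsin(0.14301·sin(190.627°)) = -168.231 km
|dₓₜ| = 168.231 km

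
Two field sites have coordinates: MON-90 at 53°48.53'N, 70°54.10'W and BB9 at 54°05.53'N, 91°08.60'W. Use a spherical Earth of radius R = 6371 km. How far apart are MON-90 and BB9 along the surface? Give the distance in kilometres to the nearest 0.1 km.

1320.4 km

MON-90: φ = +53.80883°, λ = -70.90167°
BB9: φ = +54.09217°, λ = -91.14333°
Δφ = 0.2833°,  Δλ = -20.2417°
a = sin²(Δφ/2) + cos φ₁ cos φ₂ sin²(Δλ/2) = 0.010700
c = 2·arcsin(√a) = 0.207250 rad = 11.8746°
d = R·c = 6371 × 0.207250 = 1320.4 km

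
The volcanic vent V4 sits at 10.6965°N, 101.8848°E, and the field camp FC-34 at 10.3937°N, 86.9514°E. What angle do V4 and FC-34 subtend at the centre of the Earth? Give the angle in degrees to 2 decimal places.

Δφ = -0.3028°,  Δλ = -14.9334°
a = sin²(Δφ/2) + cos φ₁ cos φ₂ sin²(Δλ/2) = 0.016328
c = 2·arcsin(√a) = 0.256265 rad = 14.6829°

14.68°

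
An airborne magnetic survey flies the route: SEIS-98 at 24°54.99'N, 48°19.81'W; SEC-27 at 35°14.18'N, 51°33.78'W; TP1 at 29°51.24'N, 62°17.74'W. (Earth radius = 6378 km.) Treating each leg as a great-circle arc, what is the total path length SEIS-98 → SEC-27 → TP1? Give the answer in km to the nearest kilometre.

2361 km

SEIS-98: φ = +24.91650°, λ = -48.33017°
SEC-27: φ = +35.23633°, λ = -51.56300°
TP1: φ = +29.85400°, λ = -62.29567°
SEIS-98→SEC-27: c = 0.186581 rad, d = 1190.01 km
SEC-27→TP1: c = 0.183567 rad, d = 1170.79 km
Total = 1190.01 + 1170.79 = 2360.80 km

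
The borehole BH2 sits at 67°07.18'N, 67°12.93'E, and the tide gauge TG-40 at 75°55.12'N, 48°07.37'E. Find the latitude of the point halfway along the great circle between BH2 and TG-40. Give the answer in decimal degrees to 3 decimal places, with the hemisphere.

71.745°N

BH2: φ = +67.11967°, λ = +67.21550°
TG-40: φ = +75.91867°, λ = +48.12283°
Bx = cos φ₂ cos Δλ = 0.229915,  By = cos φ₂ sin Δλ = -0.079582
φₘ = atan2(sin φ₁ + sin φ₂, √((cos φ₁ + Bx)² + By²)) = 71.74528°
λₘ = λ₁ + atan2(By, cos φ₁ + Bx) = 59.88615°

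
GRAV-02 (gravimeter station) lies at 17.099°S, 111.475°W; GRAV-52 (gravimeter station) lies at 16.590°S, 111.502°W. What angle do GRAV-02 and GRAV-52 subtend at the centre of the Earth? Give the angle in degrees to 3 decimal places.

0.510°

Δφ = 0.5090°,  Δλ = -0.0270°
a = sin²(Δφ/2) + cos φ₁ cos φ₂ sin²(Δλ/2) = 0.000020
c = 2·arcsin(√a) = 0.008895 rad = 0.5097°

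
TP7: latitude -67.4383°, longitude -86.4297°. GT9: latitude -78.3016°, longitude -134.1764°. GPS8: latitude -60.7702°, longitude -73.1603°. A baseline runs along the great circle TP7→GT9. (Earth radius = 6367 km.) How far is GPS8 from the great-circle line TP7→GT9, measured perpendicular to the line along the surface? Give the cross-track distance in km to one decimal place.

δ₁₃ = central angle TP7→GPS8 = 0.153556 rad  (haversine)
θ₁₃ = bearing TP7→GPS8 = 47.121°,  θ₁₂ = bearing TP7→GT9 = 210.997°
dₓₜ = R·arcsin(sin δ₁₃ · sin(θ₁₃ − θ₁₂)) = 6367·arcsin(0.15295·sin(-163.876°)) = -270.536 km
|dₓₜ| = 270.536 km

270.5 km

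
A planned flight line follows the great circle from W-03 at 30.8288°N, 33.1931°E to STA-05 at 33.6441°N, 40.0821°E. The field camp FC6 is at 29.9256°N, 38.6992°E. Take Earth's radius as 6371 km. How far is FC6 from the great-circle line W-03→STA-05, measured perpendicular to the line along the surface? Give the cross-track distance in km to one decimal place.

323.0 km

δ₁₃ = central angle W-03→FC6 = 0.084382 rad  (haversine)
θ₁₃ = bearing W-03→FC6 = 99.364°,  θ₁₂ = bearing W-03→STA-05 = 62.403°
dₓₜ = R·arcsin(sin δ₁₃ · sin(θ₁₃ − θ₁₂)) = 6371·arcsin(0.08428·sin(36.962°)) = 323.003 km
|dₓₜ| = 323.003 km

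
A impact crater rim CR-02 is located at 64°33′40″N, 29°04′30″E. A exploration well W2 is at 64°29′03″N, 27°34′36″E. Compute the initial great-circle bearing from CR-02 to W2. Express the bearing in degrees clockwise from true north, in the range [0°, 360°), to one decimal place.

263.9°

CR-02: φ = +64.56111°, λ = +29.07500°
W2: φ = +64.48417°, λ = +27.57667°
Δλ = -1.4983°
y = sin Δλ · cos φ₂ = -0.011263
x = cos φ₁ sin φ₂ − sin φ₁ cos φ₂ cos Δλ = -0.001210
θ = atan2(y, x) = -96.1312° → 263.8688° (mod 360°)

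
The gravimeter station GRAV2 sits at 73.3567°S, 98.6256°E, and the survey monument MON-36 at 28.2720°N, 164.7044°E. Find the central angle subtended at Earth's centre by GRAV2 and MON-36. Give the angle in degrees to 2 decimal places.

Δφ = 101.6287°,  Δλ = 66.0788°
a = sin²(Δφ/2) + cos φ₁ cos φ₂ sin²(Δλ/2) = 0.675767
c = 2·arcsin(√a) = 1.930005 rad = 110.5812°

110.58°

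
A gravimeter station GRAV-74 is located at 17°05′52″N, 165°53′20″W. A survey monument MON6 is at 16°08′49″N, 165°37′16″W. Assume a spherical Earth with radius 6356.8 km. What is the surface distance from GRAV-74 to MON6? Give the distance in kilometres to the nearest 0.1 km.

109.3 km

GRAV-74: φ = +17.09778°, λ = -165.88889°
MON6: φ = +16.14694°, λ = -165.62111°
Δφ = -0.9508°,  Δλ = 0.2678°
a = sin²(Δφ/2) + cos φ₁ cos φ₂ sin²(Δλ/2) = 0.000074
c = 2·arcsin(√a) = 0.017189 rad = 0.9848°
d = R·c = 6356.8 × 0.017189 = 109.3 km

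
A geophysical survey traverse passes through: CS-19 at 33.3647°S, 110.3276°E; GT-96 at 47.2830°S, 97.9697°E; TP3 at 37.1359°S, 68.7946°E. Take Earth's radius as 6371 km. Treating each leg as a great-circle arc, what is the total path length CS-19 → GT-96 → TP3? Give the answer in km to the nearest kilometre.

4498 km

CS-19→GT-96: c = 0.292548 rad, d = 1863.82 km
GT-96→TP3: c = 0.413429 rad, d = 2633.95 km
Total = 1863.82 + 2633.95 = 4497.78 km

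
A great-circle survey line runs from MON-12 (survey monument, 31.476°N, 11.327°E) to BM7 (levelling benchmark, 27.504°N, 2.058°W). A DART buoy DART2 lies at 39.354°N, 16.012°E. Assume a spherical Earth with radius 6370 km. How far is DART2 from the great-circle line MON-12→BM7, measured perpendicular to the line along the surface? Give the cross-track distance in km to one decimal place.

744.5 km

δ₁₃ = central angle MON-12→DART2 = 0.152734 rad  (haversine)
θ₁₃ = bearing MON-12→DART2 = 24.527°,  θ₁₂ = bearing MON-12→BM7 = 254.566°
dₓₜ = R·arcsin(sin δ₁₃ · sin(θ₁₃ − θ₁₂)) = 6370·arcsin(0.15214·sin(-230.039°)) = 744.523 km
|dₓₜ| = 744.523 km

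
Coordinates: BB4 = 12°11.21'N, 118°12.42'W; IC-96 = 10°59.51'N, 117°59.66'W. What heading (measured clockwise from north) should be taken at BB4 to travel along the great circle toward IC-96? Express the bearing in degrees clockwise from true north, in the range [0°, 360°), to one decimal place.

BB4: φ = +12.18683°, λ = -118.20700°
IC-96: φ = +10.99183°, λ = -117.99433°
Δλ = 0.2127°
y = sin Δλ · cos φ₂ = 0.003644
x = cos φ₁ sin φ₂ − sin φ₁ cos φ₂ cos Δλ = -0.020854
θ = atan2(y, x) = 170.0891° → 170.0891° (mod 360°)

170.1°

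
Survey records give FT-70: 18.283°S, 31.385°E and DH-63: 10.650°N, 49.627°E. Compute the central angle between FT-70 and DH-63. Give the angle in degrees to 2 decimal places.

34.08°

Δφ = 28.9330°,  Δλ = 18.2420°
a = sin²(Δφ/2) + cos φ₁ cos φ₂ sin²(Δλ/2) = 0.085856
c = 2·arcsin(√a) = 0.594751 rad = 34.0767°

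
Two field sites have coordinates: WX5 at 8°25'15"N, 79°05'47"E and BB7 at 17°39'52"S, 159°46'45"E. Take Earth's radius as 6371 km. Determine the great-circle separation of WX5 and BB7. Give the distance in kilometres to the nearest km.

9317 km

WX5: φ = +8.42083°, λ = +79.09639°
BB7: φ = -17.66444°, λ = +159.77917°
Δφ = -26.0853°,  Δλ = 80.6828°
a = sin²(Δφ/2) + cos φ₁ cos φ₂ sin²(Δλ/2) = 0.445917
c = 2·arcsin(√a) = 1.462417 rad = 83.7903°
d = R·c = 6371 × 1.462417 = 9317.1 km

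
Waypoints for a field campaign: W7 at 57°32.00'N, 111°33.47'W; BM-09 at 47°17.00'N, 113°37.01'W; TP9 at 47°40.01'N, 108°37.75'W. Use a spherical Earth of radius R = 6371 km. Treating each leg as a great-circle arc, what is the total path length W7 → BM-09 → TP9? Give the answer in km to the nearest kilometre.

1525 km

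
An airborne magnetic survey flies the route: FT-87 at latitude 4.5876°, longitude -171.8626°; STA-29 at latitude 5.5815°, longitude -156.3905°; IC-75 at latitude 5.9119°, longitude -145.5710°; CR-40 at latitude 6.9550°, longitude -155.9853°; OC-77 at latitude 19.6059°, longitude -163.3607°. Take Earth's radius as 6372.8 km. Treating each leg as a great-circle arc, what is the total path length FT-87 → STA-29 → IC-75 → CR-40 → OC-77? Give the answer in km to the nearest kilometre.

FT-87→STA-29: c = 0.269525 rad, d = 1717.63 km
STA-29→IC-75: c = 0.187972 rad, d = 1197.91 km
IC-75→CR-40: c = 0.181529 rad, d = 1156.85 km
CR-40→OC-77: c = 0.253718 rad, d = 1616.89 km
Total = 1717.63 + 1197.91 + 1156.85 + 1616.89 = 5689.28 km

5689 km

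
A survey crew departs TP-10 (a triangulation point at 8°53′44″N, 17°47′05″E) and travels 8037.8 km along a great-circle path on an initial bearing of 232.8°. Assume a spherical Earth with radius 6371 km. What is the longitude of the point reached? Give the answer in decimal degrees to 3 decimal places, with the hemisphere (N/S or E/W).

45.032°W

TP-10: φ = +8.89556°, λ = +17.78472°
δ = d/R = 8037.8/6371 = 1.261623 rad
φ₂ = arcsin(sin φ₁ cos δ + cos φ₁ sin δ cos θ)
   = arcsin(0.15463·0.30427 + 0.98797·0.95259·-0.60460) = -31.46343°
λ₂ = λ₁ + atan2(sin θ sin δ cos φ₁, cos δ − sin φ₁ sin φ₂) = -45.03207°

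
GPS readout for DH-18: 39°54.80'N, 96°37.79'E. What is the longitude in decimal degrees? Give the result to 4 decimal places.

96.6298°E

96° + 37.79′/60 = 96 + 0.62983 = 96.6298°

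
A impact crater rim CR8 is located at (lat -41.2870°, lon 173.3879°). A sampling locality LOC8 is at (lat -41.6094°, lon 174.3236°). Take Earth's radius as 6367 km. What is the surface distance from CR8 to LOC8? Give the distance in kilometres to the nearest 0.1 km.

Δφ = -0.3224°,  Δλ = 0.9357°
a = sin²(Δφ/2) + cos φ₁ cos φ₂ sin²(Δλ/2) = 0.000045
c = 2·arcsin(√a) = 0.013472 rad = 0.7719°
d = R·c = 6367 × 0.013472 = 85.8 km

85.8 km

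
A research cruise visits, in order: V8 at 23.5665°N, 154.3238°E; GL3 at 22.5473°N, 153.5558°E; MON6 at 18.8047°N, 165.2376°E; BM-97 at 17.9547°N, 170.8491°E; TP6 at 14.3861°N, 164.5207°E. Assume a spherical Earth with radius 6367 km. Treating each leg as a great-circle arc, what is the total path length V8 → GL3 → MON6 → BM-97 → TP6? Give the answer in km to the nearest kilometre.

2803 km

V8→GL3: c = 0.021646 rad, d = 137.82 km
GL3→MON6: c = 0.201543 rad, d = 1283.22 km
MON6→BM-97: c = 0.094115 rad, d = 599.23 km
BM-97→TP6: c = 0.122993 rad, d = 783.09 km
Total = 137.82 + 1283.22 + 599.23 + 783.09 = 2803.36 km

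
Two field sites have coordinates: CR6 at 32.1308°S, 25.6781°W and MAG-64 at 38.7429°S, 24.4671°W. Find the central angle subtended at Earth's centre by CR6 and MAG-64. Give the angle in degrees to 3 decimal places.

6.685°

Δφ = -6.6121°,  Δλ = 1.2110°
a = sin²(Δφ/2) + cos φ₁ cos φ₂ sin²(Δλ/2) = 0.003400
c = 2·arcsin(√a) = 0.116677 rad = 6.6851°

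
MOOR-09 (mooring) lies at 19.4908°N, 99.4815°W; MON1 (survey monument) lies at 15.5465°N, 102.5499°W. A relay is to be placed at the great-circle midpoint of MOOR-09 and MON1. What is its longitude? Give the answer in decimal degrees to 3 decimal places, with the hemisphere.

Bx = cos φ₂ cos Δλ = 0.962032,  By = cos φ₂ sin Δλ = -0.051570
φₘ = atan2(sin φ₁ + sin φ₂, √((cos φ₁ + Bx)² + By²)) = 17.52455°
λₘ = λ₁ + atan2(By, cos φ₁ + Bx) = -101.03238°

101.032°W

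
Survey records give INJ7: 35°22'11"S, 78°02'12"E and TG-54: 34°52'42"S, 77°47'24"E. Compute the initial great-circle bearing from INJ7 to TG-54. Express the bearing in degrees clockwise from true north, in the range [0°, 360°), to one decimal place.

337.6°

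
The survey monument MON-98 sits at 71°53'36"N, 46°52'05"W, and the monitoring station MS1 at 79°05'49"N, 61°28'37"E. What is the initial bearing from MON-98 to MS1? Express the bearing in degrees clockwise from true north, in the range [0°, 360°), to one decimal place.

26.4°

MON-98: φ = +71.89333°, λ = -46.86806°
MS1: φ = +79.09694°, λ = +61.47694°
Δλ = 108.3450°
y = sin Δλ · cos φ₂ = 0.179535
x = cos φ₁ sin φ₂ − sin φ₁ cos φ₂ cos Δλ = 0.361761
θ = atan2(y, x) = 26.3943° → 26.3943° (mod 360°)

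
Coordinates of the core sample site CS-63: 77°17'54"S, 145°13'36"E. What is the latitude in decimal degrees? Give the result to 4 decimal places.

77° + 17′/60 + 54″/3600 = 77 + 0.28333 + 0.01500 = 77.2983°

77.2983°S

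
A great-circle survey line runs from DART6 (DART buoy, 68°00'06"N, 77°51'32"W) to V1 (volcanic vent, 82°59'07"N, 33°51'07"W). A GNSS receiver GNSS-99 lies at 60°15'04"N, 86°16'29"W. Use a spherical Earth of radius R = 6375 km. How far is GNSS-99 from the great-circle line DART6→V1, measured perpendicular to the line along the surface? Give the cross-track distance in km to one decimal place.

212.1 km

DART6: φ = +68.00167°, λ = -77.85889°
V1: φ = +82.98528°, λ = -33.85194°
GNSS-99: φ = +60.25111°, λ = -86.27472°
δ₁₃ = central angle DART6→GNSS-99 = 0.149382 rad  (haversine)
θ₁₃ = bearing DART6→GNSS-99 = 209.207°,  θ₁₂ = bearing DART6→V1 = 16.290°
dₓₜ = R·arcsin(sin δ₁₃ · sin(θ₁₃ − θ₁₂)) = 6375·arcsin(0.14883·sin(192.916°)) = -212.118 km
|dₓₜ| = 212.118 km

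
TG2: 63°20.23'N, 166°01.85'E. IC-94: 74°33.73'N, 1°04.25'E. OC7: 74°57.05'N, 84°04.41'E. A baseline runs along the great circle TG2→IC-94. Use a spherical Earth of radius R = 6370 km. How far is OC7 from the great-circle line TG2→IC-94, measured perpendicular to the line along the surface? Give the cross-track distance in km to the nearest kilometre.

1375 km

TG2: φ = +63.33717°, λ = +166.03083°
IC-94: φ = +74.56217°, λ = +1.07083°
OC7: φ = +74.95083°, λ = +84.07350°
δ₁₃ = central angle TG2→OC7 = 0.496375 rad  (haversine)
θ₁₃ = bearing TG2→OC7 = 327.327°,  θ₁₂ = bearing TG2→IC-94 = 354.046°
dₓₜ = R·arcsin(sin δ₁₃ · sin(θ₁₃ − θ₁₂)) = 6370·arcsin(0.47624·sin(-26.718°)) = -1374.594 km
|dₓₜ| = 1374.594 km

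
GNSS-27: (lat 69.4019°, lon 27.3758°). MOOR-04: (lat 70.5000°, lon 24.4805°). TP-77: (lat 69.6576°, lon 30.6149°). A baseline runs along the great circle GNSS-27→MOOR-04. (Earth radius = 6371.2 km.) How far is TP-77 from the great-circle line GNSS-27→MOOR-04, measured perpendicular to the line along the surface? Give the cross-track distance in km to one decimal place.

115.5 km

δ₁₃ = central angle GNSS-27→TP-77 = 0.020266 rad  (haversine)
θ₁₃ = bearing GNSS-27→TP-77 = 75.766°,  θ₁₂ = bearing GNSS-27→MOOR-04 = 319.243°
dₓₜ = R·arcsin(sin δ₁₃ · sin(θ₁₃ − θ₁₂)) = 6371.2·arcsin(0.02026·sin(-243.477°)) = 115.526 km
|dₓₜ| = 115.526 km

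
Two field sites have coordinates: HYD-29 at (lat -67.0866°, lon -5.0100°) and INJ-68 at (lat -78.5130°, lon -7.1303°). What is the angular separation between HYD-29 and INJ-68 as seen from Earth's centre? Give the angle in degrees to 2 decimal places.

11.44°

Δφ = -11.4264°,  Δλ = -2.1203°
a = sin²(Δφ/2) + cos φ₁ cos φ₂ sin²(Δλ/2) = 0.009937
c = 2·arcsin(√a) = 0.199696 rad = 11.4417°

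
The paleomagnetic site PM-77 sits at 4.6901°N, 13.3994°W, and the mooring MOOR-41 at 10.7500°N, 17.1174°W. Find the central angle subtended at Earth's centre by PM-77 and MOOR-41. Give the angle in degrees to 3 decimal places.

Δφ = 6.0599°,  Δλ = -3.7180°
a = sin²(Δφ/2) + cos φ₁ cos φ₂ sin²(Δλ/2) = 0.003824
c = 2·arcsin(√a) = 0.123762 rad = 7.0911°

7.091°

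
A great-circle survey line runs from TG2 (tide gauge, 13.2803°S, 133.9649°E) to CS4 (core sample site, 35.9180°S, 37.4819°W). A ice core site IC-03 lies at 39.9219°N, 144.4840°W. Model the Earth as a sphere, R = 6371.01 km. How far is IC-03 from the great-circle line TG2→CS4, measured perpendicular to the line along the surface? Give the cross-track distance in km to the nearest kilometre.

δ₁₃ = central angle TG2→IC-03 = 1.608555 rad  (haversine)
θ₁₃ = bearing TG2→IC-03 = 49.388°,  θ₁₂ = bearing TG2→CS4 = 189.065°
dₓₜ = R·arcsin(sin δ₁₃ · sin(θ₁₃ − θ₁₂)) = 6371.01·arcsin(0.99929·sin(-139.677°)) = -4479.856 km
|dₓₜ| = 4479.856 km

4480 km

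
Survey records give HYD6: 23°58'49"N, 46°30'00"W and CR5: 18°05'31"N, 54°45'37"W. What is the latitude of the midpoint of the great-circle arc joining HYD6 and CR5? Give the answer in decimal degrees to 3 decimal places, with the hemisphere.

HYD6: φ = +23.98028°, λ = -46.50000°
CR5: φ = +18.09194°, λ = -54.76028°
Bx = cos φ₂ cos Δλ = 0.940698,  By = cos φ₂ sin Δλ = -0.136567
φₘ = atan2(sin φ₁ + sin φ₂, √((cos φ₁ + Bx)² + By²)) = 21.08606°
λₘ = λ₁ + atan2(By, cos φ₁ + Bx) = -50.71197°

21.086°N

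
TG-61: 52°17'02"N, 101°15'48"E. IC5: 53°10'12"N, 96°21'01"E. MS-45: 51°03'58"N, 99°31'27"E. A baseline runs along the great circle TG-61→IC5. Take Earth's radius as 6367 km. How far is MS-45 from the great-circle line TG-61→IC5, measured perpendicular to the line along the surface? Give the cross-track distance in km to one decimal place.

TG-61: φ = +52.28389°, λ = +101.26333°
IC5: φ = +53.17000°, λ = +96.35028°
MS-45: φ = +51.06611°, λ = +99.52417°
δ₁₃ = central angle TG-61→MS-45 = 0.028390 rad  (haversine)
θ₁₃ = bearing TG-61→MS-45 = 222.214°,  θ₁₂ = bearing TG-61→IC5 = 288.530°
dₓₜ = R·arcsin(sin δ₁₃ · sin(θ₁₃ − θ₁₂)) = 6367·arcsin(0.02839·sin(-66.316°)) = -165.528 km
|dₓₜ| = 165.528 km

165.5 km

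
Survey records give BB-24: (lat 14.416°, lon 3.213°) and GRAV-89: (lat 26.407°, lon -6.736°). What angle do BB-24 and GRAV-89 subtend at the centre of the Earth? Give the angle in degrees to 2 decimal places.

15.17°

Δφ = 11.9910°,  Δλ = -9.9490°
a = sin²(Δφ/2) + cos φ₁ cos φ₂ sin²(Δλ/2) = 0.017432
c = 2·arcsin(√a) = 0.264836 rad = 15.1740°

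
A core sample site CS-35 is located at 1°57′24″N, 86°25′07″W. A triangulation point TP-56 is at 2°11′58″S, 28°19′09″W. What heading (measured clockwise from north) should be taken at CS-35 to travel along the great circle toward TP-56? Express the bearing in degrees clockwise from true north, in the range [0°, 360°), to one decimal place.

93.8°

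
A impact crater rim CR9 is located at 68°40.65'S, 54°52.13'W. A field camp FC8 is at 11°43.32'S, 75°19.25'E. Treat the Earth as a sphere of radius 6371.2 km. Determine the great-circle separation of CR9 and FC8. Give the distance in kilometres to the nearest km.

CR9: φ = -68.67750°, λ = -54.86883°
FC8: φ = -11.72200°, λ = +75.32083°
Δφ = 56.9555°,  Δλ = 130.1897°
a = sin²(Δφ/2) + cos φ₁ cos φ₂ sin²(Δλ/2) = 0.520250
c = 2·arcsin(√a) = 1.611307 rad = 92.3211°
d = R·c = 6371.2 × 1.611307 = 10266.0 km

10266 km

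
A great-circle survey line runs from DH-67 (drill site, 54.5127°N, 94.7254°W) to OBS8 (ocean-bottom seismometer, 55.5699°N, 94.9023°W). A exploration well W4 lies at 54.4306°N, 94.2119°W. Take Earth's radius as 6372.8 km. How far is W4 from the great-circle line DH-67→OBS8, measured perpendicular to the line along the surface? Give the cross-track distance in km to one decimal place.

δ₁₃ = central angle DH-67→W4 = 0.005402 rad  (haversine)
θ₁₃ = bearing DH-67→W4 = 105.174°,  θ₁₂ = bearing DH-67→OBS8 = 354.596°
dₓₜ = R·arcsin(sin δ₁₃ · sin(θ₁₃ − θ₁₂)) = 6372.8·arcsin(0.00540·sin(-249.421°)) = 32.226 km
|dₓₜ| = 32.226 km

32.2 km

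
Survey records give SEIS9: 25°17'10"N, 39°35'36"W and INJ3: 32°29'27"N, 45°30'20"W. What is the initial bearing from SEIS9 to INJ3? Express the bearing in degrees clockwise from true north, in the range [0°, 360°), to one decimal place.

SEIS9: φ = +25.28611°, λ = -39.59333°
INJ3: φ = +32.49083°, λ = -45.50556°
Δλ = -5.9122°
y = sin Δλ · cos φ₂ = -0.086882
x = cos φ₁ sin φ₂ − sin φ₁ cos φ₂ cos Δλ = 0.127331
θ = atan2(y, x) = -34.3069° → 325.6931° (mod 360°)

325.7°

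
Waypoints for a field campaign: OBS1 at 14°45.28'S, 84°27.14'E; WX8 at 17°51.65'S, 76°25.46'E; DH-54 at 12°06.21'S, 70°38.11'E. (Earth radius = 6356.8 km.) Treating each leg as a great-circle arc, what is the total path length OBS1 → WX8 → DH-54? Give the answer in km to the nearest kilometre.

OBS1: φ = -14.75467°, λ = +84.45233°
WX8: φ = -17.86083°, λ = +76.42433°
DH-54: φ = -12.10350°, λ = +70.63517°
OBS1→WX8: c = 0.144967 rad, d = 921.53 km
WX8→DH-54: c = 0.140049 rad, d = 890.26 km
Total = 921.53 + 890.26 = 1811.79 km

1812 km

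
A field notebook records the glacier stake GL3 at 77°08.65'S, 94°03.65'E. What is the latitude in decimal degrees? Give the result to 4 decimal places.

77.1442°S

77° + 8.65′/60 = 77 + 0.14417 = 77.1442°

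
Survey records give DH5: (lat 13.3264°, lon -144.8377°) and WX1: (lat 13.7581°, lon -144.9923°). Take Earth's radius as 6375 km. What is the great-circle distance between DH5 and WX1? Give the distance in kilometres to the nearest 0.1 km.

50.9 km

Δφ = 0.4317°,  Δλ = -0.1546°
a = sin²(Δφ/2) + cos φ₁ cos φ₂ sin²(Δλ/2) = 0.000016
c = 2·arcsin(√a) = 0.007978 rad = 0.4571°
d = R·c = 6375 × 0.007978 = 50.9 km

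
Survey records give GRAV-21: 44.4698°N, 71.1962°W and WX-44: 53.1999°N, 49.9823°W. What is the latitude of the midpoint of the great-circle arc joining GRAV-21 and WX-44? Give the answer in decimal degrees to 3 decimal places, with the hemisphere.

49.320°N

Bx = cos φ₂ cos Δλ = 0.558433,  By = cos φ₂ sin Δλ = 0.216758
φₘ = atan2(sin φ₁ + sin φ₂, √((cos φ₁ + Bx)² + By²)) = 49.31980°
λₘ = λ₁ + atan2(By, cos φ₁ + Bx) = -61.52589°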